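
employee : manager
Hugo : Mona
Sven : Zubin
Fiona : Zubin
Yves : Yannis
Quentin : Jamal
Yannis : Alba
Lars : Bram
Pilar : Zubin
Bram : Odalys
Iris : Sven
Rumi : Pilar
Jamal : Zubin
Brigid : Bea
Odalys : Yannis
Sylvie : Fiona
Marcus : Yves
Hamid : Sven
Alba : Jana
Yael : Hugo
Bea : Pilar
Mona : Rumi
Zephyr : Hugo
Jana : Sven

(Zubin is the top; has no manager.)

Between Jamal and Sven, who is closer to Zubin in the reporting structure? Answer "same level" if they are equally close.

Both Jamal and Sven are 1 level below Zubin.

same level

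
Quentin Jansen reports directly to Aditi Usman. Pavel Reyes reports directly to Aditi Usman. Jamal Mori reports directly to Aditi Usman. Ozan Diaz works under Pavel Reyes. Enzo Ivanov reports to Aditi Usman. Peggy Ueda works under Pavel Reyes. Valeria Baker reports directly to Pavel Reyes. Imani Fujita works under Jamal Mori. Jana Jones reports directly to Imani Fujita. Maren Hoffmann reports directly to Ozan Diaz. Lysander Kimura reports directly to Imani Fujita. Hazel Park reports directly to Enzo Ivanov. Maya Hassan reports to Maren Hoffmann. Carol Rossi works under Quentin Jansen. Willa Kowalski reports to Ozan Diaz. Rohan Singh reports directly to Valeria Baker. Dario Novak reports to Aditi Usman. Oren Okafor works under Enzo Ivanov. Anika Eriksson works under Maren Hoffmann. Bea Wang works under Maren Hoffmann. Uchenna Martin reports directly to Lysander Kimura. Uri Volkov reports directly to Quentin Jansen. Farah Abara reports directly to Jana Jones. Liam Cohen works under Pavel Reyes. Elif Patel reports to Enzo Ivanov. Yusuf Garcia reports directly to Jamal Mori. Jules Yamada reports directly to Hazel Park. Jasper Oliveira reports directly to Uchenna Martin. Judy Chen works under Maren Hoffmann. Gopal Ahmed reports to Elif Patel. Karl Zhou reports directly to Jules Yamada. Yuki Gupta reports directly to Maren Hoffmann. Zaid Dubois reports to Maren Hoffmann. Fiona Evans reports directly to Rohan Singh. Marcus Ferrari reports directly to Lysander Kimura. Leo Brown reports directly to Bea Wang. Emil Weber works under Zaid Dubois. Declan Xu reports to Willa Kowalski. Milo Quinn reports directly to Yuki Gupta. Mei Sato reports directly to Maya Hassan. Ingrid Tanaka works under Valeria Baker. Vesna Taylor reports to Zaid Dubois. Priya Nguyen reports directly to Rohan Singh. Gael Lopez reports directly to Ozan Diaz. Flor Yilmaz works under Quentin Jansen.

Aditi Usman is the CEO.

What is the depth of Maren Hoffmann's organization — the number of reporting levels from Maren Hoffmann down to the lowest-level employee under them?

The longest chain under Maren Hoffmann runs Maren Hoffmann → Zaid Dubois → Vesna Taylor, which is 2 levels below Maren Hoffmann.

2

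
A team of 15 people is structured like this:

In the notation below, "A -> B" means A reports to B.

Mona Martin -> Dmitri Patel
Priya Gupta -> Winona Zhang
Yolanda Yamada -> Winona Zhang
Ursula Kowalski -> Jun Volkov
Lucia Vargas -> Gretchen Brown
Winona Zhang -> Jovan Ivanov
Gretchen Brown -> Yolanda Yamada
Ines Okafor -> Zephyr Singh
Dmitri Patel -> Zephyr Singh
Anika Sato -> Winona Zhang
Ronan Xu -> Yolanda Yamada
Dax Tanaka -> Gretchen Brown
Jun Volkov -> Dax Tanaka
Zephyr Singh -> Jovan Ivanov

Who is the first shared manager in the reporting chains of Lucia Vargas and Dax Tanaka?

Lucia Vargas's chain of managers is Gretchen Brown, Yolanda Yamada, Winona Zhang, Jovan Ivanov. Dax Tanaka's chain of managers is Gretchen Brown, Yolanda Yamada, Winona Zhang, Jovan Ivanov. The first manager that appears in both chains is Gretchen Brown.

Gretchen Brown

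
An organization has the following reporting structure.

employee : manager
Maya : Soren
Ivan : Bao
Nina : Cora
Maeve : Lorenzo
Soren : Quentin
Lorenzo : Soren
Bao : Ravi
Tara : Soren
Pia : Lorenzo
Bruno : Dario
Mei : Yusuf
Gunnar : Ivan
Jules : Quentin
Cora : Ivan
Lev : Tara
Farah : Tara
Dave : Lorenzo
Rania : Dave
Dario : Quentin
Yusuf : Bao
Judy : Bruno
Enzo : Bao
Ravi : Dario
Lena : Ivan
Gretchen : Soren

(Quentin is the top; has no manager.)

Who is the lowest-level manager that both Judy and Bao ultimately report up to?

Dario

Judy's chain of managers is Bruno, Dario, Quentin. Bao's chain of managers is Ravi, Dario, Quentin. The first manager that appears in both chains is Dario.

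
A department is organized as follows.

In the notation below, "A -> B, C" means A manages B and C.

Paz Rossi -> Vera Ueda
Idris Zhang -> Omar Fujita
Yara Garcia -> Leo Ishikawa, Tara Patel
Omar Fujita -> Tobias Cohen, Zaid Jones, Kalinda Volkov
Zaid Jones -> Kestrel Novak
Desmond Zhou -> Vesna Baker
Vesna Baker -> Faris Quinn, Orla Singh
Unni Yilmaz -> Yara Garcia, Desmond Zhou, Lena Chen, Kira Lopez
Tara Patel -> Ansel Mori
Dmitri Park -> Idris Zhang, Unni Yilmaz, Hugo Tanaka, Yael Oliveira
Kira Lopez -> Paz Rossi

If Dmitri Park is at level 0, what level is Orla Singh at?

Chain from Orla Singh up to Dmitri Park: Orla Singh → Vesna Baker → Desmond Zhou → Unni Yilmaz → Dmitri Park. That is 4 steps up, so Orla Singh is 4 levels below Dmitri Park.

4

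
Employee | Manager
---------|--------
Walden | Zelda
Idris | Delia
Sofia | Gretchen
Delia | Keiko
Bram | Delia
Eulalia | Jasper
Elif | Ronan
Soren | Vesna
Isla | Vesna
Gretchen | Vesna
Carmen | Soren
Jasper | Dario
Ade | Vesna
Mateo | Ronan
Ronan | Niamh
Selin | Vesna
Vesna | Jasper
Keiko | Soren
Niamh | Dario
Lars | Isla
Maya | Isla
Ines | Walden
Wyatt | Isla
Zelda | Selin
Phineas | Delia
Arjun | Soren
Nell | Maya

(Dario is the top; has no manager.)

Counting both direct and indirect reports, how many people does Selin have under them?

3

Selin directly manages Zelda. Under Zelda: Walden, Ines (2). That's 3 in total.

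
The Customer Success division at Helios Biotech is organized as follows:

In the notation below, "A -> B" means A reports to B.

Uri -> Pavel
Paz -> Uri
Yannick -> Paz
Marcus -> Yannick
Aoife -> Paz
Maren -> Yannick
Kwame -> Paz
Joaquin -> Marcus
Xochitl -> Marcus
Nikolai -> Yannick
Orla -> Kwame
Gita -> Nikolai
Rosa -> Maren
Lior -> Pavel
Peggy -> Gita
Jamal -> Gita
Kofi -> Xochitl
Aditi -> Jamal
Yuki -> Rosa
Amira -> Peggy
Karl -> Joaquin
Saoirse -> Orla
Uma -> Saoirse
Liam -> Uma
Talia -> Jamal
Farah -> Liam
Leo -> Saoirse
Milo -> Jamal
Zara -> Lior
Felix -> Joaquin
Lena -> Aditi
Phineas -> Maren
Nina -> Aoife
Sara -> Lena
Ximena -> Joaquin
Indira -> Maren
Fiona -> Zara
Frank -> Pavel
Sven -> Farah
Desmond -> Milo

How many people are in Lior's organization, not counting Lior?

2

Lior directly manages Zara. Under Zara: Fiona (1). That's 2 in total.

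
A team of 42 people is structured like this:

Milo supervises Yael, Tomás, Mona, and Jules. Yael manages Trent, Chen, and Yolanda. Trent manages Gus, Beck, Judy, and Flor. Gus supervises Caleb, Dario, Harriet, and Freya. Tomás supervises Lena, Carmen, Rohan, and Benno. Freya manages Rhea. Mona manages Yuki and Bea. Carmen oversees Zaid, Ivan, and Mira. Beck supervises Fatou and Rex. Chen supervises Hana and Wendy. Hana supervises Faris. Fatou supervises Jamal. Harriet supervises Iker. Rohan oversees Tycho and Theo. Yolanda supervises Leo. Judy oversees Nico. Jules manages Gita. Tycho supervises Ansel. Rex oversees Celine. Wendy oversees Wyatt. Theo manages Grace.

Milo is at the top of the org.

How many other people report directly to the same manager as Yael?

3

Yael reports to Milo. Milo's other direct reports are Tomás, Mona, Jules — 3 peers.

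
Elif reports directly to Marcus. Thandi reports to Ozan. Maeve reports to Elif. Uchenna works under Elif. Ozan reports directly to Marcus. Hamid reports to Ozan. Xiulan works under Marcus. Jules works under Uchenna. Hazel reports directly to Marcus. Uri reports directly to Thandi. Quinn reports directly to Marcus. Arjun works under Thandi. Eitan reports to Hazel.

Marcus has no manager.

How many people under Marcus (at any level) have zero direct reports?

8

The people in Marcus's organization with no one reporting to them are Quinn, Eitan, Maeve, Jules, Hamid, Arjun, Uri, Xiulan. That is 8.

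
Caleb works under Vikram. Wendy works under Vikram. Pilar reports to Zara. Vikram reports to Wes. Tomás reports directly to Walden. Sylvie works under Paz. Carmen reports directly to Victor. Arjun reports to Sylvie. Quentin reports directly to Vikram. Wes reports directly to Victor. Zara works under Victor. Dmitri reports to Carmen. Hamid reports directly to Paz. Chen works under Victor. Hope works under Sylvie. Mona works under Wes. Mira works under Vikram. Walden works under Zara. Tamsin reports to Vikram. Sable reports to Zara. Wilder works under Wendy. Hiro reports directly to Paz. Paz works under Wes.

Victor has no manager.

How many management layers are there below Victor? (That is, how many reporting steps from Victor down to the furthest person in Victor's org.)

4

The longest chain under Victor runs Victor → Wes → Vikram → Wendy → Wilder, which is 4 levels below Victor.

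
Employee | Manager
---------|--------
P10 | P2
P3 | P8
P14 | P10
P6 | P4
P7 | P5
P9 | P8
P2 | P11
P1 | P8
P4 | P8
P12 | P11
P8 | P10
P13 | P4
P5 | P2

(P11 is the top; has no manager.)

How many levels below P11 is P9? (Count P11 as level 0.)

4

Chain from P9 up to P11: P9 → P8 → P10 → P2 → P11. That is 4 steps up, so P9 is 4 levels below P11.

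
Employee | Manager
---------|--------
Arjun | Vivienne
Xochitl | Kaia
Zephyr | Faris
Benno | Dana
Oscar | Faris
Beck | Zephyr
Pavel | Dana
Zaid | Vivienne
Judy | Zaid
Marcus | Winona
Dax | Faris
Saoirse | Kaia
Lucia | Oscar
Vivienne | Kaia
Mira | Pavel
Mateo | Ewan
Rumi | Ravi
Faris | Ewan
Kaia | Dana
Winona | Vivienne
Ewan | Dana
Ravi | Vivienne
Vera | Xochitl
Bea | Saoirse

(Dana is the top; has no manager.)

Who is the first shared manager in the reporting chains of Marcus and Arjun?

Marcus's chain of managers is Winona, Vivienne, Kaia, Dana. Arjun's chain of managers is Vivienne, Kaia, Dana. The first manager that appears in both chains is Vivienne.

Vivienne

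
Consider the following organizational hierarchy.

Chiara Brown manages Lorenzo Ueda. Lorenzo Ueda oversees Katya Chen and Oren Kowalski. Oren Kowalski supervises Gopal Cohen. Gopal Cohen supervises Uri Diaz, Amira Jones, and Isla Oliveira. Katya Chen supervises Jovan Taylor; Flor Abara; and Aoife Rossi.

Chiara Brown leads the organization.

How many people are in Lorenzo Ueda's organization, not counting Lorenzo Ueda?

9

Lorenzo Ueda directly manages Oren Kowalski, Katya Chen. Under Oren Kowalski: Gopal Cohen, Isla Oliveira, Amira Jones, Uri Diaz (4). Under Katya Chen: Aoife Rossi, Flor Abara, Jovan Taylor (3). So Lorenzo Ueda's organization is 2 direct reports plus everyone under them: 5 + 4 = 9.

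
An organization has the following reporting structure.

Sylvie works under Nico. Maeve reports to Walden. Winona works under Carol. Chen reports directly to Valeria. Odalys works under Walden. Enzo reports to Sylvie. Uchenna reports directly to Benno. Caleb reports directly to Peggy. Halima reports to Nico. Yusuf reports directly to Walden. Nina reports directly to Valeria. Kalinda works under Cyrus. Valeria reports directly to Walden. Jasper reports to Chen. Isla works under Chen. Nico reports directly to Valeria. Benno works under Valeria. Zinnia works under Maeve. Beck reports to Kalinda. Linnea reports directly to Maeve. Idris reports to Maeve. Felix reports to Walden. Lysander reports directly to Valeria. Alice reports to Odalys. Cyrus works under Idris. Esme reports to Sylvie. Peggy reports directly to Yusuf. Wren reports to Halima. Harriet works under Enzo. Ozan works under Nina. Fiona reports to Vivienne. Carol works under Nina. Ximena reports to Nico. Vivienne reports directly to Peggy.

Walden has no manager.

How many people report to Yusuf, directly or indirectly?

Yusuf directly manages Peggy. Under Peggy: Vivienne, Fiona, Caleb (3). That's 4 in total.

4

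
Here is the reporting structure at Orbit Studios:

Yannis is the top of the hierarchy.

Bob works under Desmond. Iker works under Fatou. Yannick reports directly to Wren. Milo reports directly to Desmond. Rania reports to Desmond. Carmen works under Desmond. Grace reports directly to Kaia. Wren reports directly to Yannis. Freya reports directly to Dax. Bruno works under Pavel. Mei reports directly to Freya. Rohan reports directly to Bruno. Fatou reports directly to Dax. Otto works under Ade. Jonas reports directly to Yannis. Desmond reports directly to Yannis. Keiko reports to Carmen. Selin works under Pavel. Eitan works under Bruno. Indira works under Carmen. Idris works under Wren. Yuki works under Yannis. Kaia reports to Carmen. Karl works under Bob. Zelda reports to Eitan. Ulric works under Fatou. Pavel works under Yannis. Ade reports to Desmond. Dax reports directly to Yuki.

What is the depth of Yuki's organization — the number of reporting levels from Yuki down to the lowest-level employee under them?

The longest chain under Yuki runs Yuki → Dax → Freya → Mei, which is 3 levels below Yuki.

3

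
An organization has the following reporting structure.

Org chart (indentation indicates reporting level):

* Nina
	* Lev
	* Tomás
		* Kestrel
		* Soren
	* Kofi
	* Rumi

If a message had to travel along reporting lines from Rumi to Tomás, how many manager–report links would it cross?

Rumi is 1 level below Nina, and Tomás is 1 level below Nina (their lowest common manager). The shortest path runs up from Rumi to Nina and back down to Tomás: 1 + 1 = 2 links.

2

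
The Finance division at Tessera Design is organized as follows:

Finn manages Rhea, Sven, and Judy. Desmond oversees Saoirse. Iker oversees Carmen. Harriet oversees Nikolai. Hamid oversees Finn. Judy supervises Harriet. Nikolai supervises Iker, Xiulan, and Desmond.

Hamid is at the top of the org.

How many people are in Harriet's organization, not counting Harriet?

Harriet directly manages Nikolai. Under Nikolai: Desmond, Saoirse, Xiulan, Iker, Carmen (5). That's 6 in total.

6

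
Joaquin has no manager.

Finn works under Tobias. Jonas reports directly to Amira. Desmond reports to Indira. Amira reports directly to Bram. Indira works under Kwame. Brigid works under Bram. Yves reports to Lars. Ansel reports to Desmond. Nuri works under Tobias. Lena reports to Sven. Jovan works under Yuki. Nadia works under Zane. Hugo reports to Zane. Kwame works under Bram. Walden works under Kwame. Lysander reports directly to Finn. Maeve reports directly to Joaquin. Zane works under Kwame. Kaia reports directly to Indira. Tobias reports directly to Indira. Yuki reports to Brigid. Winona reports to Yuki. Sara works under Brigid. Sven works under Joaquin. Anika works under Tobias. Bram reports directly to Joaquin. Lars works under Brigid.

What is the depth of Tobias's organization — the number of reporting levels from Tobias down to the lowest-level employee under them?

2

The longest chain under Tobias runs Tobias → Finn → Lysander, which is 2 levels below Tobias.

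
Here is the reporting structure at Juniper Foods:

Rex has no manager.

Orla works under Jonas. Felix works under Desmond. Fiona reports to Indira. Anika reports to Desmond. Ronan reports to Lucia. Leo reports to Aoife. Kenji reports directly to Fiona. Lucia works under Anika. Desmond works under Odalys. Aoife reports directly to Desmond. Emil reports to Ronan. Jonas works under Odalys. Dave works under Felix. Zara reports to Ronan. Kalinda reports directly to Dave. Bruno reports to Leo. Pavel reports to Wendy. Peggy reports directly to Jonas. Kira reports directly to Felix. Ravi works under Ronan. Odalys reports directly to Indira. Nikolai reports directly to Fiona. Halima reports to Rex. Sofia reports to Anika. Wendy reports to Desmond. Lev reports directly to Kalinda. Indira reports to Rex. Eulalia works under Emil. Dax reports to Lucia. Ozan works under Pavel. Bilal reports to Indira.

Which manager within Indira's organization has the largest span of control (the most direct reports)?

Direct-report counts within Indira's organization: Indira has 3; Fiona has 2; Odalys has 2; Jonas has 2; Desmond has 4; Aoife has 1; Leo has 1; Anika has 2; Lucia has 2; Ronan has 3; Emil has 1; Felix has 2; Dave has 1; Kalinda has 1; Wendy has 1; Pavel has 1. The largest is 4, held by Desmond.

Desmond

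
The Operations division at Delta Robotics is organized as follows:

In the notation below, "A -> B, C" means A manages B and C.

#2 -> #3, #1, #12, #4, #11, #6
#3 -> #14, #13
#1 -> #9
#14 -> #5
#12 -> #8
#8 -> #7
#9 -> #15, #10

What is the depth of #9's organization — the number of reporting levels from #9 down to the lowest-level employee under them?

1

The longest chain under #9 runs #9 → #10, which is 1 level below #9.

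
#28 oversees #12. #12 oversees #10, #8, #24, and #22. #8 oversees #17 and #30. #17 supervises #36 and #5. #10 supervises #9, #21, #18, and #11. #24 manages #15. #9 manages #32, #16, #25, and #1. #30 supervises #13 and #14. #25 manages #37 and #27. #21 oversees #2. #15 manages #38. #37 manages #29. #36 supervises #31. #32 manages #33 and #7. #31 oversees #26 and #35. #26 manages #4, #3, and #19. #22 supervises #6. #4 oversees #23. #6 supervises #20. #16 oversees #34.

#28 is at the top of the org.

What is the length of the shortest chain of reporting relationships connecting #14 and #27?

7

#14 is 3 levels below #12, and #27 is 4 levels below #12 (their lowest common manager). The shortest path runs up from #14 to #12 and back down to #27: 3 + 4 = 7 links.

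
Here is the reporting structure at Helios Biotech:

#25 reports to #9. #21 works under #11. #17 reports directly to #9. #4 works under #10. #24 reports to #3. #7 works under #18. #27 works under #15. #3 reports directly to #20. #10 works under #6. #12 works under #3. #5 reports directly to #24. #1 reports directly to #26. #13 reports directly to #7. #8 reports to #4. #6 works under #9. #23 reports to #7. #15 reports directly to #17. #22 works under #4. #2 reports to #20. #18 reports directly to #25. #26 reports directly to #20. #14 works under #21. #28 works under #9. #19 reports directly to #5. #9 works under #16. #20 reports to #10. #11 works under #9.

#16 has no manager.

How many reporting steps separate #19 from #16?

Chain from #19 up to #16: #19 → #5 → #24 → #3 → #20 → #10 → #6 → #9 → #16. That is 8 steps up, so #19 is 8 levels below #16.

8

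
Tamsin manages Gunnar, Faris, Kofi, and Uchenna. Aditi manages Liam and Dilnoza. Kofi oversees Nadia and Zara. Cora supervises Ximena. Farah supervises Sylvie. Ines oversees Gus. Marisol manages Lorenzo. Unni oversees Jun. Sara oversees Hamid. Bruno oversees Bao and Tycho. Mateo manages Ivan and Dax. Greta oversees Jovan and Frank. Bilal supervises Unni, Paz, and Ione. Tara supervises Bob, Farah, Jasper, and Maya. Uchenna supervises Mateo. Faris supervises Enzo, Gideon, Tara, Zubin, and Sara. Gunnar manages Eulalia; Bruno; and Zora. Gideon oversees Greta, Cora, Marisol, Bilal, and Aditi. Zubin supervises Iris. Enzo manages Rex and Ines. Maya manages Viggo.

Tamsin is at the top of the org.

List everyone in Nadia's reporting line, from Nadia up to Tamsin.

Nadia reports to Kofi. Kofi reports to Tamsin. Tamsin is at the top.

Nadia -> Kofi -> Tamsin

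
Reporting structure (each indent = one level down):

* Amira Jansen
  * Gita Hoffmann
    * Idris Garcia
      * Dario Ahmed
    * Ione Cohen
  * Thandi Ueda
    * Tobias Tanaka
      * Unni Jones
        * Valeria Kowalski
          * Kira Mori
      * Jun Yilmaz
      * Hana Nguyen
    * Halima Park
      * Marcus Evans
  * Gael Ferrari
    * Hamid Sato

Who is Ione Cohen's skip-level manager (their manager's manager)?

Ione Cohen reports to Gita Hoffmann, and Gita Hoffmann reports to Amira Jansen. So Ione Cohen's skip-level manager is Amira Jansen.

Amira Jansen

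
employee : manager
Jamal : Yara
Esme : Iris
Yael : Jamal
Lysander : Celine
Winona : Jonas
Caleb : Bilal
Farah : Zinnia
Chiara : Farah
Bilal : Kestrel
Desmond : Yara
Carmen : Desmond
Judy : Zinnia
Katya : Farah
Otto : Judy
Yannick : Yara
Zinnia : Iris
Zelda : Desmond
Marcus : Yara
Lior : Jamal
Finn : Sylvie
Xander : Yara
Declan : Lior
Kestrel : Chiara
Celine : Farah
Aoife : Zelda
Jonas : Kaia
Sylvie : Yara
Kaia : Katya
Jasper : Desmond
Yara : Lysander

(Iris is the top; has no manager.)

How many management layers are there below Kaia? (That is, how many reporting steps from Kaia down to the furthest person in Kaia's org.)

The longest chain under Kaia runs Kaia → Jonas → Winona, which is 2 levels below Kaia.

2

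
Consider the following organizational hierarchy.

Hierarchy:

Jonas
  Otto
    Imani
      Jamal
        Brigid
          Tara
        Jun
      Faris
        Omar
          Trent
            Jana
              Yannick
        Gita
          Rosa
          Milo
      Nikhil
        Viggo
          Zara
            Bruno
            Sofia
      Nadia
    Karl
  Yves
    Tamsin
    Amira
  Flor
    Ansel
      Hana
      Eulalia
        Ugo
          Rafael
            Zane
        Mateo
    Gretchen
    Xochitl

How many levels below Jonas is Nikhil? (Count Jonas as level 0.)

3

Chain from Nikhil up to Jonas: Nikhil → Imani → Otto → Jonas. That is 3 steps up, so Nikhil is 3 levels below Jonas.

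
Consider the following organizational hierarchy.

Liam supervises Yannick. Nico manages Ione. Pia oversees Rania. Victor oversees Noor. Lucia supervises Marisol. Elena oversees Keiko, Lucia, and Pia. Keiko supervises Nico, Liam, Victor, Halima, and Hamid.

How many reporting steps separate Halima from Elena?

2

Chain from Halima up to Elena: Halima → Keiko → Elena. That is 2 steps up, so Halima is 2 levels below Elena.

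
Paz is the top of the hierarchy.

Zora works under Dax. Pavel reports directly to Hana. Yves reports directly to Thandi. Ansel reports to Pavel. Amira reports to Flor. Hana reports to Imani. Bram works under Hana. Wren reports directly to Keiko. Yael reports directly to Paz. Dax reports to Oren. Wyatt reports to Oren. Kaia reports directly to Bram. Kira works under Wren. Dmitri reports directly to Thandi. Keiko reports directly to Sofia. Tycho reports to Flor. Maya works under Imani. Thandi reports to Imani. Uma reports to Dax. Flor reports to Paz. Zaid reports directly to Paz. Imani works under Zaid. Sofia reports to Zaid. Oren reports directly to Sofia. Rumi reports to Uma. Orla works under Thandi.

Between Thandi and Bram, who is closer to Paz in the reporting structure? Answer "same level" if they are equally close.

Thandi

Thandi is 3 levels below Paz; Bram is 4. Thandi is higher.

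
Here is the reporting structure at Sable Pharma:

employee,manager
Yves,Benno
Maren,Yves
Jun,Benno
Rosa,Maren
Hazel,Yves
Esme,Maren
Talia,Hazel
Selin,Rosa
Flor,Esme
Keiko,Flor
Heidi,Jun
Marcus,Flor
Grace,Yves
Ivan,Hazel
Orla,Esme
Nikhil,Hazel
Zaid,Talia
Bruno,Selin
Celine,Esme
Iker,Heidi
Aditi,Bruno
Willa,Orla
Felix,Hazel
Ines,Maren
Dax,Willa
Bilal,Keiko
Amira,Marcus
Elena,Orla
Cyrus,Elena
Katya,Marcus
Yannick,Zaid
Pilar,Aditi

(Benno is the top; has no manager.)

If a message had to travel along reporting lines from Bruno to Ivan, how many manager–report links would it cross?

6

Bruno is 4 levels below Yves, and Ivan is 2 levels below Yves (their lowest common manager). The shortest path runs up from Bruno to Yves and back down to Ivan: 4 + 2 = 6 links.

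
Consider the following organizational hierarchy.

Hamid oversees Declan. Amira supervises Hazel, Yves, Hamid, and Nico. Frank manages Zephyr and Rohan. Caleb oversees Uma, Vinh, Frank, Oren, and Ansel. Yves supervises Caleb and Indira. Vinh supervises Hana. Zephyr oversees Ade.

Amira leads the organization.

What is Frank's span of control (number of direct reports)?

2

Frank directly manages Rohan, Zephyr. That is 2 direct reports.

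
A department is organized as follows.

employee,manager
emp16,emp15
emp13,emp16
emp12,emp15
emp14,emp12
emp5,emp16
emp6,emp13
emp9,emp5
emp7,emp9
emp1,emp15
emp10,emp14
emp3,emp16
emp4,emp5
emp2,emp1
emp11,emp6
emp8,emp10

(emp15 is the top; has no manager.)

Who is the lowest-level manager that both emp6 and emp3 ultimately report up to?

emp16

emp6's chain of managers is emp13, emp16, emp15. emp3's chain of managers is emp16, emp15. The first manager that appears in both chains is emp16.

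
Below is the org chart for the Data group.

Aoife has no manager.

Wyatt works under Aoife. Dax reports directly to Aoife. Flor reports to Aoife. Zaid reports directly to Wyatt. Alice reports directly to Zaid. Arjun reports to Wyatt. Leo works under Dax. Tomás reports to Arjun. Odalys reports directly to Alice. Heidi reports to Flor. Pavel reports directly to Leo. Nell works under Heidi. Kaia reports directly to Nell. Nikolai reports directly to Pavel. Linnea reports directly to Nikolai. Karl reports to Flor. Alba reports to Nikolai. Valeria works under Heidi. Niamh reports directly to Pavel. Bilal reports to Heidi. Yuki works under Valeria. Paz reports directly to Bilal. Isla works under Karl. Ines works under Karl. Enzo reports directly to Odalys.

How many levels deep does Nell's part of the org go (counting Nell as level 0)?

1

The longest chain under Nell runs Nell → Kaia, which is 1 level below Nell.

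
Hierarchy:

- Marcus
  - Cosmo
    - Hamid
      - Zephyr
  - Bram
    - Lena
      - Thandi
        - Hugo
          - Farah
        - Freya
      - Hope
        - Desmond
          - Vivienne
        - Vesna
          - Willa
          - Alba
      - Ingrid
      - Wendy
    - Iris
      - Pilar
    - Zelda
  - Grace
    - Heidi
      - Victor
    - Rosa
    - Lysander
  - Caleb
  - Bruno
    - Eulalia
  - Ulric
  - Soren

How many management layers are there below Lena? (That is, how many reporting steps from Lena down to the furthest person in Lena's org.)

The longest chain under Lena runs Lena → Hope → Vesna → Alba, which is 3 levels below Lena.

3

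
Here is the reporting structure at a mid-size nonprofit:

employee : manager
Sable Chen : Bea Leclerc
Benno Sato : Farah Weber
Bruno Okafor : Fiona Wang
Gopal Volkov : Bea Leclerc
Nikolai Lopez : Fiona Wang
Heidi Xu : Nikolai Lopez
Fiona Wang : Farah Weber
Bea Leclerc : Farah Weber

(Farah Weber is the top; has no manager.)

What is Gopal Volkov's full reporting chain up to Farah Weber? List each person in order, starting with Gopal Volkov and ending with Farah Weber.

Gopal Volkov reports to Bea Leclerc. Bea Leclerc reports to Farah Weber. Farah Weber is at the top.

Gopal Volkov -> Bea Leclerc -> Farah Weber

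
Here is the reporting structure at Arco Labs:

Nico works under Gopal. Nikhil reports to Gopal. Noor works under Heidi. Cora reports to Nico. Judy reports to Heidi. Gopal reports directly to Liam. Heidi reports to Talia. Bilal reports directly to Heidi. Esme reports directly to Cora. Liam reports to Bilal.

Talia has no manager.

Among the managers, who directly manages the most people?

Heidi

Direct-report counts: Talia has 1; Heidi has 3; Bilal has 1; Liam has 1; Gopal has 2; Nico has 1; Cora has 1. The largest is 3, held by Heidi.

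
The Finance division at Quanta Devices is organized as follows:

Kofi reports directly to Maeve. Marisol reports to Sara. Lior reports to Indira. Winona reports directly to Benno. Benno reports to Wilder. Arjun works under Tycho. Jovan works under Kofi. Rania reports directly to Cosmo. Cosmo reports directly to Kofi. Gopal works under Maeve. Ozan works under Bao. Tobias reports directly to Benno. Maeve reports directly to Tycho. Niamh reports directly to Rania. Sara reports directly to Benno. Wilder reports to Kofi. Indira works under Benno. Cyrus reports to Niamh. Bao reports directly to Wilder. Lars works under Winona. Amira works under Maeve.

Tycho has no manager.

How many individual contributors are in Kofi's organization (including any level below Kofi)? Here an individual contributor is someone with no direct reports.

The people in Kofi's organization with no one reporting to them are Jovan, Cyrus, Ozan, Lars, Tobias, Marisol, Lior. That is 7.

7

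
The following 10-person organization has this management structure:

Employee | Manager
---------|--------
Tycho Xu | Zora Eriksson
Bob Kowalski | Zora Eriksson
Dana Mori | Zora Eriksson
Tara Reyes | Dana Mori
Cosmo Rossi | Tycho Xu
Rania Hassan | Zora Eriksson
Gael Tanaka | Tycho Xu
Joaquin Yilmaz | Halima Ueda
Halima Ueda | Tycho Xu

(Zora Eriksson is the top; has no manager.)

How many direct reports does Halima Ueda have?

1

Halima Ueda directly manages Joaquin Yilmaz. That is 1 direct report.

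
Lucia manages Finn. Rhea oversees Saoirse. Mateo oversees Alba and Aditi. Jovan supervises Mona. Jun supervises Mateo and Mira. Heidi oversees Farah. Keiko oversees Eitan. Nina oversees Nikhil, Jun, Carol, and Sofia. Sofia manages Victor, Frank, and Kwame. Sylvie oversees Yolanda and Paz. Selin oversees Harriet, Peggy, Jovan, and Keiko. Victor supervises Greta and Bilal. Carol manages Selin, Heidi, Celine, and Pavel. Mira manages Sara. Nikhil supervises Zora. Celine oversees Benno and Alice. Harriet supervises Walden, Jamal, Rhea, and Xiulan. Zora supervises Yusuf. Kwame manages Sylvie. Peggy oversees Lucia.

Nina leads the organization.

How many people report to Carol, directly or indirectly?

20

Carol directly manages Selin, Celine, Heidi, Pavel. Under Selin: Jovan, Mona, Harriet, Xiulan, Jamal, Walden, Rhea, Saoirse, Peggy, Lucia, Finn, Keiko, Eitan (13). Under Celine: Alice, Benno (2). Under Heidi: Farah (1). Pavel has no reports. So Carol's organization is 4 direct reports plus everyone under them: 14 + 3 + 2 + 1 = 20.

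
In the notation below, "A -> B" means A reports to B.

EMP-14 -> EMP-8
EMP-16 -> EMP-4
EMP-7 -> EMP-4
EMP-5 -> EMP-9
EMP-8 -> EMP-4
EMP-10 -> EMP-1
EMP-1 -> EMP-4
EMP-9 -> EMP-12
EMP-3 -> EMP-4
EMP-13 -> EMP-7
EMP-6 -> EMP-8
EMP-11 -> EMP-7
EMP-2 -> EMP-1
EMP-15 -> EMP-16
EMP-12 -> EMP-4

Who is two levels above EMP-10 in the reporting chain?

EMP-10 reports to EMP-1, and EMP-1 reports to EMP-4. So EMP-10's skip-level manager is EMP-4.

EMP-4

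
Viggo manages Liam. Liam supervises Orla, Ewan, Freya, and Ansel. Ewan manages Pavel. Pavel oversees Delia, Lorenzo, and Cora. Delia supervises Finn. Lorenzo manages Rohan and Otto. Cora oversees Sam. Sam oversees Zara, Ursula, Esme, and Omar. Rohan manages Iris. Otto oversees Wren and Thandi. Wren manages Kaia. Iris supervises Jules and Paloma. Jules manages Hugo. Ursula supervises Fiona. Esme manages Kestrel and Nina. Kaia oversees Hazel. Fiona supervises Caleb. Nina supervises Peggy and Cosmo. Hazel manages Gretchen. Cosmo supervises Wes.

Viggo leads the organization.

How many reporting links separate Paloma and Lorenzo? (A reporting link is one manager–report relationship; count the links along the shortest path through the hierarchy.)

3

Paloma is in Lorenzo's organization: the chain from Paloma up to Lorenzo is Paloma → Iris → Rohan → Lorenzo, which is 3 links.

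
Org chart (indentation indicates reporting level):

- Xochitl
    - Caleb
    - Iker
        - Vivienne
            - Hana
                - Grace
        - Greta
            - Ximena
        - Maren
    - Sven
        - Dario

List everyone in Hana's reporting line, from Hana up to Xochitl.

Hana reports to Vivienne. Vivienne reports to Iker. Iker reports to Xochitl. Xochitl is at the top.

Hana -> Vivienne -> Iker -> Xochitl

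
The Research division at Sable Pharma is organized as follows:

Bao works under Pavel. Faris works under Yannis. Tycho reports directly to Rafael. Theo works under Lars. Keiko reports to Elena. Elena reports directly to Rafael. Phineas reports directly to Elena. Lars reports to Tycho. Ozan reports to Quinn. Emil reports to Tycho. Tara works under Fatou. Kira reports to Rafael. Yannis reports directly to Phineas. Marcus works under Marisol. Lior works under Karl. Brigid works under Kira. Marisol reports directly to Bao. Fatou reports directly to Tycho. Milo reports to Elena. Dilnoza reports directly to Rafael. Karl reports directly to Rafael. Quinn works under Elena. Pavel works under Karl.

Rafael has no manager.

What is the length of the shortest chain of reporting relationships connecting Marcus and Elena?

6

Marcus is 5 levels below Rafael, and Elena is 1 level below Rafael (their lowest common manager). The shortest path runs up from Marcus to Rafael and back down to Elena: 5 + 1 = 6 links.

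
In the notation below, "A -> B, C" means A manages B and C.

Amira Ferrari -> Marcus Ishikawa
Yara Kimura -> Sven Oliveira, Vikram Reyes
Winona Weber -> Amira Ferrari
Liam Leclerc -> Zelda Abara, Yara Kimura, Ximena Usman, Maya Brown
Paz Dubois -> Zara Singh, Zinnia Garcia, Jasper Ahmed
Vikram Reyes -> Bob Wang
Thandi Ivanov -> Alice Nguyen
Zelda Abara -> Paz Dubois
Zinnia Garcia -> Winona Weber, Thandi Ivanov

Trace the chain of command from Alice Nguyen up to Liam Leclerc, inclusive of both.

Alice Nguyen reports to Thandi Ivanov. Thandi Ivanov reports to Zinnia Garcia. Zinnia Garcia reports to Paz Dubois. Paz Dubois reports to Zelda Abara. Zelda Abara reports to Liam Leclerc. Liam Leclerc is at the top.

Alice Nguyen -> Thandi Ivanov -> Zinnia Garcia -> Paz Dubois -> Zelda Abara -> Liam Leclerc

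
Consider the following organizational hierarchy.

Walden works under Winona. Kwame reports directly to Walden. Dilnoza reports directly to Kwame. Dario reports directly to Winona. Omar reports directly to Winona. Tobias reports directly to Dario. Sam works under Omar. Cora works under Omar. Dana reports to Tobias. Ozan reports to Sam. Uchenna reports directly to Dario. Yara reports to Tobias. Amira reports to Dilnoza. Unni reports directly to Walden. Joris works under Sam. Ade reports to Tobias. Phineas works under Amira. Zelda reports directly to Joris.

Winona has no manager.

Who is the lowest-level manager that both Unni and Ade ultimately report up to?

Unni's chain of managers is Walden, Winona. Ade's chain of managers is Tobias, Dario, Winona. The first manager that appears in both chains is Winona.

Winona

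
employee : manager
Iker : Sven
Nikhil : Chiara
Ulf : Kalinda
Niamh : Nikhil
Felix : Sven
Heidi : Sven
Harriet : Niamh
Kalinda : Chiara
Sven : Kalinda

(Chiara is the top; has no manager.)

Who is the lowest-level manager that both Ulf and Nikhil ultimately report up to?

Ulf's chain of managers is Kalinda, Chiara. Nikhil's chain of managers is Chiara. The first manager that appears in both chains is Chiara.

Chiara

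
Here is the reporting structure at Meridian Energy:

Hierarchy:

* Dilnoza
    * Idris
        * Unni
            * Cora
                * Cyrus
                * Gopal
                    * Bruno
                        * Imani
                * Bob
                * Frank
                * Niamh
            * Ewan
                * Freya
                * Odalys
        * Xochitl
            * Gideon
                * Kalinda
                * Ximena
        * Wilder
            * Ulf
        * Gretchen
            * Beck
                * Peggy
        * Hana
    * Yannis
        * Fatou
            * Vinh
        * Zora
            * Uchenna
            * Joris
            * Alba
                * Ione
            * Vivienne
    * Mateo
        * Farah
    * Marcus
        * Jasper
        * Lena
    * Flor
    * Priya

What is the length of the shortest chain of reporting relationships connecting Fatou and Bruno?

7

Fatou is 2 levels below Dilnoza, and Bruno is 5 levels below Dilnoza (their lowest common manager). The shortest path runs up from Fatou to Dilnoza and back down to Bruno: 2 + 5 = 7 links.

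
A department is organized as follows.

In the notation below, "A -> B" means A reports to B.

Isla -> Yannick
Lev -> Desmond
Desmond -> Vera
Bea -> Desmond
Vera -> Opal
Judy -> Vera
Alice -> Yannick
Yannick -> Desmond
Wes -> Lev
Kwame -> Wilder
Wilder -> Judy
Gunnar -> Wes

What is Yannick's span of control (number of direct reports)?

Yannick directly manages Isla, Alice. That is 2 direct reports.

2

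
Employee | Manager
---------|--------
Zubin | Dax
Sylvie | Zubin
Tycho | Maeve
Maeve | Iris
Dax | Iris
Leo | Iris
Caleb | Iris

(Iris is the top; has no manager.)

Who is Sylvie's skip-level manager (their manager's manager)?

Dax

Sylvie reports to Zubin, and Zubin reports to Dax. So Sylvie's skip-level manager is Dax.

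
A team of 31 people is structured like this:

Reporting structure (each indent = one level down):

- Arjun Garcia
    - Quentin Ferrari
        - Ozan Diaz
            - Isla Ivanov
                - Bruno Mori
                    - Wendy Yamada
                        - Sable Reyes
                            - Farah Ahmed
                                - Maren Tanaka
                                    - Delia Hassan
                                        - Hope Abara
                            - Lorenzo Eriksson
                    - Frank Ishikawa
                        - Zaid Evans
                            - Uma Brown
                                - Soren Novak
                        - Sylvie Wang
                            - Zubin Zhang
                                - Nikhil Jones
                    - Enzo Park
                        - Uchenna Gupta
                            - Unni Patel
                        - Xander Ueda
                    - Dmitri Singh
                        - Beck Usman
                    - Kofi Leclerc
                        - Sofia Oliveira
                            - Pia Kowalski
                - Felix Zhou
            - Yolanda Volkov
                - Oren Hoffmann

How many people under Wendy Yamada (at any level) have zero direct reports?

2

The people in Wendy Yamada's organization with no one reporting to them are Lorenzo Eriksson, Hope Abara. That is 2.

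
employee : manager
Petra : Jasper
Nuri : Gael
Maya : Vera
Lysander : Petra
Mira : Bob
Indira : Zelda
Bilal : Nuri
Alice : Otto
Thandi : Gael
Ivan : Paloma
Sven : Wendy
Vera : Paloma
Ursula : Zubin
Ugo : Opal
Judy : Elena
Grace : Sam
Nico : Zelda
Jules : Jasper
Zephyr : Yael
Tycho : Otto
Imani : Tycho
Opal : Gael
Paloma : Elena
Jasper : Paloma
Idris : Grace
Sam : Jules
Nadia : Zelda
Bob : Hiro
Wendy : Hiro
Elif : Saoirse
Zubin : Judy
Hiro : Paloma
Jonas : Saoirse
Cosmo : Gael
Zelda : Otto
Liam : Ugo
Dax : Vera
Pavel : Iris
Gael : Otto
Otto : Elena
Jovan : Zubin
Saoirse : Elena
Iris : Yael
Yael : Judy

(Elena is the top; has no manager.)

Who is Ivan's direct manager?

Ivan reports directly to Paloma.

Paloma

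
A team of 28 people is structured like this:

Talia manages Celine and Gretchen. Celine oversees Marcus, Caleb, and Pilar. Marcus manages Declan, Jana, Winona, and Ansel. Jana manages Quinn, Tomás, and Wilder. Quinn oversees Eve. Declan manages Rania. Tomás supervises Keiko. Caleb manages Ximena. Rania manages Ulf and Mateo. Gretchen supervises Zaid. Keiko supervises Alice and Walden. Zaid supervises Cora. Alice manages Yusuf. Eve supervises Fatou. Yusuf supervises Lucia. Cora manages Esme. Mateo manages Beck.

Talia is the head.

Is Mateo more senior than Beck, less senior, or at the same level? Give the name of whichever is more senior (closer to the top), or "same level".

Mateo

Mateo is 5 levels below Talia; Beck is 6. Mateo is higher.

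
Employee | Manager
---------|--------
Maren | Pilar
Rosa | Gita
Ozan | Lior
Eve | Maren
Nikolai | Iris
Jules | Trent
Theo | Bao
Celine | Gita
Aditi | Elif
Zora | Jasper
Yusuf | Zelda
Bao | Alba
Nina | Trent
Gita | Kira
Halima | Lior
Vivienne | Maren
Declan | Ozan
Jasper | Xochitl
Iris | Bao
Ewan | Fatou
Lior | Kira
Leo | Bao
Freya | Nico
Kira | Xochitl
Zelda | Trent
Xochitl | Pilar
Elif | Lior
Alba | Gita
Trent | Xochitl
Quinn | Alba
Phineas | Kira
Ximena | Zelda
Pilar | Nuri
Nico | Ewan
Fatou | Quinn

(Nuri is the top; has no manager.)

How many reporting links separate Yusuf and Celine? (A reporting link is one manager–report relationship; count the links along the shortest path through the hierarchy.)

Yusuf is 3 levels below Xochitl, and Celine is 3 levels below Xochitl (their lowest common manager). The shortest path runs up from Yusuf to Xochitl and back down to Celine: 3 + 3 = 6 links.

6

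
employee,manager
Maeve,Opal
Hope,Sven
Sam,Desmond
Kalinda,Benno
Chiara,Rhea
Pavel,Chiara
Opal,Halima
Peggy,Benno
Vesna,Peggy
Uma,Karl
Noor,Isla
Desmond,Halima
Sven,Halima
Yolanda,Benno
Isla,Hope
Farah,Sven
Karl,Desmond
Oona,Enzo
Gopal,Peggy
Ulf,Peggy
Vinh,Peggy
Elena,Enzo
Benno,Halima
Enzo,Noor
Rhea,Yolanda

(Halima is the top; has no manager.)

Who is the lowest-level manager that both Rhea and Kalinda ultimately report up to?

Benno

Rhea's chain of managers is Yolanda, Benno, Halima. Kalinda's chain of managers is Benno, Halima. The first manager that appears in both chains is Benno.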